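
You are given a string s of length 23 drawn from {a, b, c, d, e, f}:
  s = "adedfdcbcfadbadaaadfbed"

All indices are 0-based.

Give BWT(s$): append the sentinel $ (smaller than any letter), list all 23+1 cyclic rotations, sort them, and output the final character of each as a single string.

ddabf$adcfdbeaafaaebdcdd

rank  rotation                  last
    0  $adedfdcbcfadbadaaadfbed  d
    1  aaadfbed$adedfdcbcfadbad  d
    2  aadfbed$adedfdcbcfadbada  a
    3  adaaadfbed$adedfdcbcfadb  b
    4  adbadaaadfbed$adedfdcbcf  f
    5  adedfdcbcfadbadaaadfbed$  $
    6  adfbed$adedfdcbcfadbadaa  a
    7  badaaadfbed$adedfdcbcfad  d
    8  bcfadbadaaadfbed$adedfdc  c
    9  bed$adedfdcbcfadbadaaadf  f
   10  cbcfadbadaaadfbed$adedfd  d
   11  cfadbadaaadfbed$adedfdcb  b
   12  d$adedfdcbcfadbadaaadfbe  e
   13  daaadfbed$adedfdcbcfadba  a
   14  dbadaaadfbed$adedfdcbcfa  a
   15  dcbcfadbadaaadfbed$adedf  f
   16  dedfdcbcfadbadaaadfbed$a  a
   17  dfbed$adedfdcbcfadbadaaa  a
   18  dfdcbcfadbadaaadfbed$ade  e
   19  ed$adedfdcbcfadbadaaadfb  b
   20  edfdcbcfadbadaaadfbed$ad  d
   21  fadbadaaadfbed$adedfdcbc  c
   22  fbed$adedfdcbcfadbadaaad  d
   23  fdcbcfadbadaaadfbed$aded  d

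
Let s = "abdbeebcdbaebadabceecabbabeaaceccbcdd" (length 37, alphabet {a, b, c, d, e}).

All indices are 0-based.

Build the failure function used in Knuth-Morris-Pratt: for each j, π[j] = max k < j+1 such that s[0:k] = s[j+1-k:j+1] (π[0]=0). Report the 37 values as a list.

[0, 0, 0, 0, 0, 0, 0, 0, 0, 0, 1, 0, 0, 1, 0, 1, 2, 0, 0, 0, 0, 1, 2, 0, 1, 2, 0, 1, 1, 0, 0, 0, 0, 0, 0, 0, 0]

π[0] = 0
j=1 s[j]='b': π[1]=0 (border '')
j=2 s[j]='d': π[2]=0 (border '')
j=3 s[j]='b': π[3]=0 (border '')
j=4 s[j]='e': π[4]=0 (border '')
j=5 s[j]='e': π[5]=0 (border '')
j=6 s[j]='b': π[6]=0 (border '')
j=7 s[j]='c': π[7]=0 (border '')
j=8 s[j]='d': π[8]=0 (border '')
j=9 s[j]='b': π[9]=0 (border '')
j=10 s[j]='a': π[10]=1 (border 'a')
j=11 s[j]='e': k: 1→0; π[11]=0 (border '')
j=12 s[j]='b': π[12]=0 (border '')
j=13 s[j]='a': π[13]=1 (border 'a')
j=14 s[j]='d': k: 1→0; π[14]=0 (border '')
j=15 s[j]='a': π[15]=1 (border 'a')
j=16 s[j]='b': π[16]=2 (border 'ab')
j=17 s[j]='c': k: 2→0; π[17]=0 (border '')
j=18 s[j]='e': π[18]=0 (border '')
j=19 s[j]='e': π[19]=0 (border '')
j=20 s[j]='c': π[20]=0 (border '')
j=21 s[j]='a': π[21]=1 (border 'a')
j=22 s[j]='b': π[22]=2 (border 'ab')
j=23 s[j]='b': k: 2→0; π[23]=0 (border '')
j=24 s[j]='a': π[24]=1 (border 'a')
j=25 s[j]='b': π[25]=2 (border 'ab')
j=26 s[j]='e': k: 2→0; π[26]=0 (border '')
j=27 s[j]='a': π[27]=1 (border 'a')
j=28 s[j]='a': k: 1→0; π[28]=1 (border 'a')
j=29 s[j]='c': k: 1→0; π[29]=0 (border '')
j=30 s[j]='e': π[30]=0 (border '')
j=31 s[j]='c': π[31]=0 (border '')
j=32 s[j]='c': π[32]=0 (border '')
j=33 s[j]='b': π[33]=0 (border '')
j=34 s[j]='c': π[34]=0 (border '')
j=35 s[j]='d': π[35]=0 (border '')
j=36 s[j]='d': π[36]=0 (border '')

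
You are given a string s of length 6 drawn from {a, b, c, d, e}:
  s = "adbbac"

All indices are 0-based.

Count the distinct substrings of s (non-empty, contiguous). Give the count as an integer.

sorted suffixes:
  #0 SA[0]=4  'ac'
  #1 SA[1]=0  'adbbac'
  #2 SA[2]=3  'bac'
  #3 SA[3]=2  'bbac'
  #4 SA[4]=5  'c'
  #5 SA[5]=1  'dbbac'

SA = [4, 0, 3, 2, 5, 1]
i: (SA[i-1],SA[i]) lcp shared
  1: (4,0) 1 'a'
  2: (0,3) 0 ''
  3: (3,2) 1 'b'
  4: (2,5) 0 ''
  5: (5,1) 0 ''

n(n+1)/2 = 6·7/2 = 21
Σ LCP = 0 + 1 + 0 + 1 + 0 + 0 = 2
distinct = 21 − 2 = 19

19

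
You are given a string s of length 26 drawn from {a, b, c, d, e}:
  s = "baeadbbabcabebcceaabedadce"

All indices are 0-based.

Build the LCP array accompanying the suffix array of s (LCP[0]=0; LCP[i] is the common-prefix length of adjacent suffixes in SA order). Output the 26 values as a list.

[0, 1, 2, 3, 1, 2, 1, 0, 2, 1, 1, 2, 1, 2, 0, 1, 1, 2, 0, 1, 1, 0, 1, 2, 1, 1]

sorted suffixes:
  #0 SA[0]=17  'aabedadce'
  #1 SA[1]=7  'abcabebcceaabedadce'
  #2 SA[2]=10  'abebcceaabedadce'
  #3 SA[3]=18  'abedadce'
  #4 SA[4]=3  'adbbabcabebcceaabedadce'
  #5 SA[5]=22  'adce'
  #6 SA[6]=1  'aeadbbabcabebcceaabedadce'
  #7 SA[7]=6  'babcabebcceaabedadce'
  #8 SA[8]=0  'baeadbbabcabebcceaabedadce'
  #9 SA[9]=5  'bbabcabebcceaabedadce'
  #10 SA[10]=8  'bcabebcceaabedadce'
  #11 SA[11]=13  'bcceaabedadce'
  #12 SA[12]=11  'bebcceaabedadce'
  #13 SA[13]=19  'bedadce'
  #14 SA[14]=9  'cabebcceaabedadce'
  #15 SA[15]=14  'cceaabedadce'
  #16 SA[16]=24  'ce'
  #17 SA[17]=15  'ceaabedadce'
  #18 SA[18]=21  'dadce'
  #19 SA[19]=4  'dbbabcabebcceaabedadce'
  #20 SA[20]=23  'dce'
  #21 SA[21]=25  'e'
  #22 SA[22]=16  'eaabedadce'
  #23 SA[23]=2  'eadbbabcabebcceaabedadce'
  #24 SA[24]=12  'ebcceaabedadce'
  #25 SA[25]=20  'edadce'

SA = [17, 7, 10, 18, 3, 22, 1, 6, 0, 5, 8, 13, 11, 19, 9, 14, 24, 15, 21, 4, 23, 25, 16, 2, 12, 20]
[i] adj suffixes → lcp
  [1] 17/7 → 1 ('a')
  [2] 7/10 → 2 ('ab')
  [3] 10/18 → 3 ('abe')
  [4] 18/3 → 1 ('a')
  [5] 3/22 → 2 ('ad')
  [6] 22/1 → 1 ('a')
  [7] 1/6 → 0 ('')
  [8] 6/0 → 2 ('ba')
  [9] 0/5 → 1 ('b')
  [10] 5/8 → 1 ('b')
  [11] 8/13 → 2 ('bc')
  [12] 13/11 → 1 ('b')
  [13] 11/19 → 2 ('be')
  [14] 19/9 → 0 ('')
  [15] 9/14 → 1 ('c')
  [16] 14/24 → 1 ('c')
  [17] 24/15 → 2 ('ce')
  [18] 15/21 → 0 ('')
  [19] 21/4 → 1 ('d')
  [20] 4/23 → 1 ('d')
  [21] 23/25 → 0 ('')
  [22] 25/16 → 1 ('e')
  [23] 16/2 → 2 ('ea')
  [24] 2/12 → 1 ('e')
  [25] 12/20 → 1 ('e')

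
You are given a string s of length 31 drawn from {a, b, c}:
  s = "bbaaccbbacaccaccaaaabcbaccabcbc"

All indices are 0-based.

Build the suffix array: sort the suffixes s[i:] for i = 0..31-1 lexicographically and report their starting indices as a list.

rank→(start, suffix):
  0 → (16, 'aaaabcbaccabcbc')
  1 → (17, 'aaabcbaccabcbc')
  2 → (18, 'aabcbaccabcbc')
  3 → (2, 'aaccbbacaccaccaaaabcbaccabcbc')
  4 → (19, 'abcbaccabcbc')
  5 → (26, 'abcbc')
  6 → (8, 'acaccaccaaaabcbaccabcbc')
  7 → (13, 'accaaaabcbaccabcbc')
  8 → (23, 'accabcbc')
  9 → (10, 'accaccaaaabcbaccabcbc')
  10 → (3, 'accbbacaccaccaaaabcbaccabcbc')
  11 → (1, 'baaccbbacaccaccaaaabcbaccabcbc')
  12 → (7, 'bacaccaccaaaabcbaccabcbc')
  13 → (22, 'baccabcbc')
  14 → (0, 'bbaaccbbacaccaccaaaabcbaccabcbc')
  15 → (6, 'bbacaccaccaaaabcbaccabcbc')
  16 → (29, 'bc')
  17 → (20, 'bcbaccabcbc')
  18 → (27, 'bcbc')
  19 → (30, 'c')
  20 → (15, 'caaaabcbaccabcbc')
  21 → (25, 'cabcbc')
  22 → (12, 'caccaaaabcbaccabcbc')
  23 → (9, 'caccaccaaaabcbaccabcbc')
  24 → (21, 'cbaccabcbc')
  25 → (5, 'cbbacaccaccaaaabcbaccabcbc')
  26 → (28, 'cbc')
  27 → (14, 'ccaaaabcbaccabcbc')
  28 → (24, 'ccabcbc')
  29 → (11, 'ccaccaaaabcbaccabcbc')
  30 → (4, 'ccbbacaccaccaaaabcbaccabcbc')

[16, 17, 18, 2, 19, 26, 8, 13, 23, 10, 3, 1, 7, 22, 0, 6, 29, 20, 27, 30, 15, 25, 12, 9, 21, 5, 28, 14, 24, 11, 4]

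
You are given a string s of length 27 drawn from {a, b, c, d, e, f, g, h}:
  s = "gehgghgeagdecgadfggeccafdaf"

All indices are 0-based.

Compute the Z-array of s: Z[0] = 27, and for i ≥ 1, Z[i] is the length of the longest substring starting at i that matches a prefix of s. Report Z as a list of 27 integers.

[27, 0, 0, 1, 1, 0, 2, 0, 0, 1, 0, 0, 0, 1, 0, 0, 0, 1, 2, 0, 0, 0, 0, 0, 0, 0, 0]

Z[0]=27
i=1: outside box; Z[1]=0
i=2: outside box; Z[2]=0
i=3: outside box; Z[3]=1 grow→box=[3,4)
i=4: outside box; Z[4]=1 grow→box=[4,5)
i=5: outside box; Z[5]=0
i=6: outside box; Z[6]=2 grow→box=[6,8)
i=7: min(r-i=1, Z[1]=0)=0; Z[7]=0
i=8: outside box; Z[8]=0
i=9: outside box; Z[9]=1 grow→box=[9,10)
i=10: outside box; Z[10]=0
i=11: outside box; Z[11]=0
i=12: outside box; Z[12]=0
i=13: outside box; Z[13]=1 grow→box=[13,14)
i=14: outside box; Z[14]=0
i=15: outside box; Z[15]=0
i=16: outside box; Z[16]=0
i=17: outside box; Z[17]=1 grow→box=[17,18)
i=18: outside box; Z[18]=2 grow→box=[18,20)
i=19: min(r-i=1, Z[1]=0)=0; Z[19]=0
i=20: outside box; Z[20]=0
i=21: outside box; Z[21]=0
i=22: outside box; Z[22]=0
i=23: outside box; Z[23]=0
i=24: outside box; Z[24]=0
i=25: outside box; Z[25]=0
i=26: outside box; Z[26]=0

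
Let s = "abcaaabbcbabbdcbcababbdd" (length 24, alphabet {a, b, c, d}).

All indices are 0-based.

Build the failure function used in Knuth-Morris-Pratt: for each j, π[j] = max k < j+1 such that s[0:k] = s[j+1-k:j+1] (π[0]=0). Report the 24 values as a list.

π[0] = 0
j=1 s[j]='b': π[1]=0 (border '')
j=2 s[j]='c': π[2]=0 (border '')
j=3 s[j]='a': π[3]=1 (border 'a')
j=4 s[j]='a': k: 1→0; π[4]=1 (border 'a')
j=5 s[j]='a': k: 1→0; π[5]=1 (border 'a')
j=6 s[j]='b': π[6]=2 (border 'ab')
j=7 s[j]='b': k: 2→0; π[7]=0 (border '')
j=8 s[j]='c': π[8]=0 (border '')
j=9 s[j]='b': π[9]=0 (border '')
j=10 s[j]='a': π[10]=1 (border 'a')
j=11 s[j]='b': π[11]=2 (border 'ab')
j=12 s[j]='b': k: 2→0; π[12]=0 (border '')
j=13 s[j]='d': π[13]=0 (border '')
j=14 s[j]='c': π[14]=0 (border '')
j=15 s[j]='b': π[15]=0 (border '')
j=16 s[j]='c': π[16]=0 (border '')
j=17 s[j]='a': π[17]=1 (border 'a')
j=18 s[j]='b': π[18]=2 (border 'ab')
j=19 s[j]='a': k: 2→0; π[19]=1 (border 'a')
j=20 s[j]='b': π[20]=2 (border 'ab')
j=21 s[j]='b': k: 2→0; π[21]=0 (border '')
j=22 s[j]='d': π[22]=0 (border '')
j=23 s[j]='d': π[23]=0 (border '')

[0, 0, 0, 1, 1, 1, 2, 0, 0, 0, 1, 2, 0, 0, 0, 0, 0, 1, 2, 1, 2, 0, 0, 0]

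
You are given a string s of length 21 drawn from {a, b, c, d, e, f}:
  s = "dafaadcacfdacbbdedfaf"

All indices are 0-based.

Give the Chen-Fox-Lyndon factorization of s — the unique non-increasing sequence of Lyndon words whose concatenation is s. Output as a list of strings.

emit factor 1: 'd' (i=0, period=1)
emit factor 2: 'af' (i=1, period=2)
emit factor 3: 'aadcacfdacbbdedfaf' (i=3, period=18)

["d", "af", "aadcacfdacbbdedfaf"]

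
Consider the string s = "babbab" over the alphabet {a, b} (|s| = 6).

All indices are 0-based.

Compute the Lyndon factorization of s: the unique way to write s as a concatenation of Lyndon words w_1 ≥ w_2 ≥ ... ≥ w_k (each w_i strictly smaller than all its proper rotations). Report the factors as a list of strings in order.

["b", "abb", "ab"]

emit factor 1: 'b' (i=0, period=1)
emit factor 2: 'abb' (i=1, period=3)
emit factor 3: 'ab' (i=4, period=2)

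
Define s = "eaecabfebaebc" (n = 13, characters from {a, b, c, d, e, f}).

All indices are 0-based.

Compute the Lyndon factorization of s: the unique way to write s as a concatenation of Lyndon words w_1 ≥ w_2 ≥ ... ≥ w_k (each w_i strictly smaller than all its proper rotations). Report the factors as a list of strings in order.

emit factor 1: 'e' (i=0, period=1)
emit factor 2: 'aec' (i=1, period=3)
emit factor 3: 'abfebaebc' (i=4, period=9)

["e", "aec", "abfebaebc"]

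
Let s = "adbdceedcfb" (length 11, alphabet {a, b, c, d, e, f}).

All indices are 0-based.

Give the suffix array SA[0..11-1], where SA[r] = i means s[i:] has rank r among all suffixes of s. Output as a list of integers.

rank→(start, suffix):
  0 → (0, 'adbdceedcfb')
  1 → (10, 'b')
  2 → (2, 'bdceedcfb')
  3 → (4, 'ceedcfb')
  4 → (8, 'cfb')
  5 → (1, 'dbdceedcfb')
  6 → (3, 'dceedcfb')
  7 → (7, 'dcfb')
  8 → (6, 'edcfb')
  9 → (5, 'eedcfb')
  10 → (9, 'fb')

[0, 10, 2, 4, 8, 1, 3, 7, 6, 5, 9]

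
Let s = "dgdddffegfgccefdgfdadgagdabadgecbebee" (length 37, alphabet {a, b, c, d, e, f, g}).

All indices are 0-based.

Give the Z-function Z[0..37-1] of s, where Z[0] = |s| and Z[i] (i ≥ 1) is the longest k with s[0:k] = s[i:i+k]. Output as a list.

[37, 0, 1, 1, 1, 0, 0, 0, 0, 0, 0, 0, 0, 0, 0, 2, 0, 0, 1, 0, 2, 0, 0, 0, 1, 0, 0, 0, 2, 0, 0, 0, 0, 0, 0, 0, 0]

Z[0]=37
i=1: i≥r, start 0; Z[1]=0
i=2: i≥r, start 0; Z[2]=1 grow→box=[2,3)
i=3: i≥r, start 0; Z[3]=1 grow→box=[3,4)
i=4: i≥r, start 0; Z[4]=1 grow→box=[4,5)
i=5: i≥r, start 0; Z[5]=0
i=6: i≥r, start 0; Z[6]=0
i=7: i≥r, start 0; Z[7]=0
i=8: i≥r, start 0; Z[8]=0
i=9: i≥r, start 0; Z[9]=0
i=10: i≥r, start 0; Z[10]=0
i=11: i≥r, start 0; Z[11]=0
i=12: i≥r, start 0; Z[12]=0
i=13: i≥r, start 0; Z[13]=0
i=14: i≥r, start 0; Z[14]=0
i=15: i≥r, start 0; Z[15]=2 grow→box=[15,17)
i=16: min(r-i=1, Z[1]=0)=0; Z[16]=0
i=17: i≥r, start 0; Z[17]=0
i=18: i≥r, start 0; Z[18]=1 grow→box=[18,19)
i=19: i≥r, start 0; Z[19]=0
i=20: i≥r, start 0; Z[20]=2 grow→box=[20,22)
i=21: min(r-i=1, Z[1]=0)=0; Z[21]=0
i=22: i≥r, start 0; Z[22]=0
i=23: i≥r, start 0; Z[23]=0
i=24: i≥r, start 0; Z[24]=1 grow→box=[24,25)
i=25: i≥r, start 0; Z[25]=0
i=26: i≥r, start 0; Z[26]=0
i=27: i≥r, start 0; Z[27]=0
i=28: i≥r, start 0; Z[28]=2 grow→box=[28,30)
i=29: min(r-i=1, Z[1]=0)=0; Z[29]=0
i=30: i≥r, start 0; Z[30]=0
i=31: i≥r, start 0; Z[31]=0
i=32: i≥r, start 0; Z[32]=0
i=33: i≥r, start 0; Z[33]=0
i=34: i≥r, start 0; Z[34]=0
i=35: i≥r, start 0; Z[35]=0
i=36: i≥r, start 0; Z[36]=0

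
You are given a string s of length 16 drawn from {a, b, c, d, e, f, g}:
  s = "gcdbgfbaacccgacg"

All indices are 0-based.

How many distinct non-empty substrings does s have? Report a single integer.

rank | idx | suffix
   0 |   7 | aacccgacg
   1 |   8 | acccgacg
   2 |  13 | acg
   3 |   6 | baacccgacg
   4 |   3 | bgfbaacccgacg
   5 |   9 | cccgacg
   6 |  10 | ccgacg
   7 |   1 | cdbgfbaacccgacg
   8 |  14 | cg
   9 |  11 | cgacg
  10 |   2 | dbgfbaacccgacg
  11 |   5 | fbaacccgacg
  12 |  15 | g
  13 |  12 | gacg
  14 |   0 | gcdbgfbaacccgacg
  15 |   4 | gfbaacccgacg

SA = [7, 8, 13, 6, 3, 9, 10, 1, 14, 11, 2, 5, 15, 12, 0, 4]
i: (SA[i-1],SA[i]) lcp shared
  1: (7,8) 1 'a'
  2: (8,13) 2 'ac'
  3: (13,6) 0 ''
  4: (6,3) 1 'b'
  5: (3,9) 0 ''
  6: (9,10) 2 'cc'
  7: (10,1) 1 'c'
  8: (1,14) 1 'c'
  9: (14,11) 2 'cg'
  10: (11,2) 0 ''
  11: (2,5) 0 ''
  12: (5,15) 0 ''
  13: (15,12) 1 'g'
  14: (12,0) 1 'g'
  15: (0,4) 1 'g'

n(n+1)/2 = 16·17/2 = 136
Σ LCP = 0 + 1 + 2 + 0 + 1 + 0 + 2 + 1 + 1 + 2 + 0 + 0 + 0 + 1 + 1 + 1 = 13
distinct = 136 − 13 = 123

123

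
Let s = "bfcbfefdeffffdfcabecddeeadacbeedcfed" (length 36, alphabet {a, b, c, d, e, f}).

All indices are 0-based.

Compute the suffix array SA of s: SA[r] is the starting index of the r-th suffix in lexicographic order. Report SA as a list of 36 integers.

rank→(start, suffix):
  0 → (16, 'abecddeeadacbeedcfed')
  1 → (26, 'acbeedcfed')
  2 → (24, 'adacbeedcfed')
  3 → (17, 'becddeeadacbeedcfed')
  4 → (28, 'beedcfed')
  5 → (0, 'bfcbfefdeffffdfcabecddeeadacbeedcfed')
  6 → (3, 'bfefdeffffdfcabecddeeadacbeedcfed')
  7 → (15, 'cabecddeeadacbeedcfed')
  8 → (27, 'cbeedcfed')
  9 → (2, 'cbfefdeffffdfcabecddeeadacbeedcfed')
  10 → (19, 'cddeeadacbeedcfed')
  11 → (32, 'cfed')
  12 → (35, 'd')
  13 → (25, 'dacbeedcfed')
  14 → (31, 'dcfed')
  15 → (20, 'ddeeadacbeedcfed')
  16 → (21, 'deeadacbeedcfed')
  17 → (7, 'deffffdfcabecddeeadacbeedcfed')
  18 → (13, 'dfcabecddeeadacbeedcfed')
  19 → (23, 'eadacbeedcfed')
  20 → (18, 'ecddeeadacbeedcfed')
  21 → (34, 'ed')
  22 → (30, 'edcfed')
  23 → (22, 'eeadacbeedcfed')
  24 → (29, 'eedcfed')
  25 → (5, 'efdeffffdfcabecddeeadacbeedcfed')
  26 → (8, 'effffdfcabecddeeadacbeedcfed')
  27 → (14, 'fcabecddeeadacbeedcfed')
  28 → (1, 'fcbfefdeffffdfcabecddeeadacbeedcfed')
  29 → (6, 'fdeffffdfcabecddeeadacbeedcfed')
  30 → (12, 'fdfcabecddeeadacbeedcfed')
  31 → (33, 'fed')
  32 → (4, 'fefdeffffdfcabecddeeadacbeedcfed')
  33 → (11, 'ffdfcabecddeeadacbeedcfed')
  34 → (10, 'fffdfcabecddeeadacbeedcfed')
  35 → (9, 'ffffdfcabecddeeadacbeedcfed')

[16, 26, 24, 17, 28, 0, 3, 15, 27, 2, 19, 32, 35, 25, 31, 20, 21, 7, 13, 23, 18, 34, 30, 22, 29, 5, 8, 14, 1, 6, 12, 33, 4, 11, 10, 9]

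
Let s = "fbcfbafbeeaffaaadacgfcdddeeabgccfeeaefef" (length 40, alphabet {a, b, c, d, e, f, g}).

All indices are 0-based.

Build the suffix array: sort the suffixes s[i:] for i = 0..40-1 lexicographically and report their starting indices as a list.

sorted suffixes:
  #0 SA[0]=13  'aaadacgfcdddeeabgccfeeaefef'
  #1 SA[1]=14  'aadacgfcdddeeabgccfeeaefef'
  #2 SA[2]=27  'abgccfeeaefef'
  #3 SA[3]=17  'acgfcdddeeabgccfeeaefef'
  #4 SA[4]=15  'adacgfcdddeeabgccfeeaefef'
  #5 SA[5]=35  'aefef'
  #6 SA[6]=5  'afbeeaffaaadacgfcdddeeabgccfeeaefef'
  #7 SA[7]=10  'affaaadacgfcdddeeabgccfeeaefef'
  #8 SA[8]=4  'bafbeeaffaaadacgfcdddeeabgccfeeaefef'
  #9 SA[9]=1  'bcfbafbeeaffaaadacgfcdddeeabgccfeeaefef'
  #10 SA[10]=7  'beeaffaaadacgfcdddeeabgccfeeaefef'
  #11 SA[11]=28  'bgccfeeaefef'
  #12 SA[12]=30  'ccfeeaefef'
  #13 SA[13]=21  'cdddeeabgccfeeaefef'
  #14 SA[14]=2  'cfbafbeeaffaaadacgfcdddeeabgccfeeaefef'
  #15 SA[15]=31  'cfeeaefef'
  #16 SA[16]=18  'cgfcdddeeabgccfeeaefef'
  #17 SA[17]=16  'dacgfcdddeeabgccfeeaefef'
  #18 SA[18]=22  'dddeeabgccfeeaefef'
  #19 SA[19]=23  'ddeeabgccfeeaefef'
  #20 SA[20]=24  'deeabgccfeeaefef'
  #21 SA[21]=26  'eabgccfeeaefef'
  #22 SA[22]=34  'eaefef'
  #23 SA[23]=9  'eaffaaadacgfcdddeeabgccfeeaefef'
  #24 SA[24]=25  'eeabgccfeeaefef'
  #25 SA[25]=33  'eeaefef'
  #26 SA[26]=8  'eeaffaaadacgfcdddeeabgccfeeaefef'
  #27 SA[27]=38  'ef'
  #28 SA[28]=36  'efef'
  #29 SA[29]=39  'f'
  #30 SA[30]=12  'faaadacgfcdddeeabgccfeeaefef'
  #31 SA[31]=3  'fbafbeeaffaaadacgfcdddeeabgccfeeaefef'
  #32 SA[32]=0  'fbcfbafbeeaffaaadacgfcdddeeabgccfeeaefef'
  #33 SA[33]=6  'fbeeaffaaadacgfcdddeeabgccfeeaefef'
  #34 SA[34]=20  'fcdddeeabgccfeeaefef'
  #35 SA[35]=32  'feeaefef'
  #36 SA[36]=37  'fef'
  #37 SA[37]=11  'ffaaadacgfcdddeeabgccfeeaefef'
  #38 SA[38]=29  'gccfeeaefef'
  #39 SA[39]=19  'gfcdddeeabgccfeeaefef'

[13, 14, 27, 17, 15, 35, 5, 10, 4, 1, 7, 28, 30, 21, 2, 31, 18, 16, 22, 23, 24, 26, 34, 9, 25, 33, 8, 38, 36, 39, 12, 3, 0, 6, 20, 32, 37, 11, 29, 19]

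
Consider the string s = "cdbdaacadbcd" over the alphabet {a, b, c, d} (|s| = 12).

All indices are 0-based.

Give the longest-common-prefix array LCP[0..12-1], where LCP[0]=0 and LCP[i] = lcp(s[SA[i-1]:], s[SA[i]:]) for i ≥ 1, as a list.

[0, 1, 1, 0, 1, 0, 1, 2, 0, 1, 1, 2]

sorted suffixes:
  #0 SA[0]=4  'aacadbcd'
  #1 SA[1]=5  'acadbcd'
  #2 SA[2]=7  'adbcd'
  #3 SA[3]=9  'bcd'
  #4 SA[4]=2  'bdaacadbcd'
  #5 SA[5]=6  'cadbcd'
  #6 SA[6]=10  'cd'
  #7 SA[7]=0  'cdbdaacadbcd'
  #8 SA[8]=11  'd'
  #9 SA[9]=3  'daacadbcd'
  #10 SA[10]=8  'dbcd'
  #11 SA[11]=1  'dbdaacadbcd'

SA = [4, 5, 7, 9, 2, 6, 10, 0, 11, 3, 8, 1]
i: (SA[i-1],SA[i]) lcp shared
  1: (4,5) 1 'a'
  2: (5,7) 1 'a'
  3: (7,9) 0 ''
  4: (9,2) 1 'b'
  5: (2,6) 0 ''
  6: (6,10) 1 'c'
  7: (10,0) 2 'cd'
  8: (0,11) 0 ''
  9: (11,3) 1 'd'
  10: (3,8) 1 'd'
  11: (8,1) 2 'db'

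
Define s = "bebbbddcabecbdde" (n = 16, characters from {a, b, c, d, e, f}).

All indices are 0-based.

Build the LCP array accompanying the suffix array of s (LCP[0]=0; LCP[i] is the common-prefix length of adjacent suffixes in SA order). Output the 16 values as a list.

[0, 0, 2, 1, 3, 1, 2, 0, 1, 0, 1, 2, 1, 0, 1, 1]

rank→(start, suffix):
  0 → (8, 'abecbdde')
  1 → (2, 'bbbddcabecbdde')
  2 → (3, 'bbddcabecbdde')
  3 → (4, 'bddcabecbdde')
  4 → (12, 'bdde')
  5 → (0, 'bebbbddcabecbdde')
  6 → (9, 'becbdde')
  7 → (7, 'cabecbdde')
  8 → (11, 'cbdde')
  9 → (6, 'dcabecbdde')
  10 → (5, 'ddcabecbdde')
  11 → (13, 'dde')
  12 → (14, 'de')
  13 → (15, 'e')
  14 → (1, 'ebbbddcabecbdde')
  15 → (10, 'ecbdde')

SA = [8, 2, 3, 4, 12, 0, 9, 7, 11, 6, 5, 13, 14, 15, 1, 10]
rank  pair      lcp
   1  s[8:],s[2:]  0  ''
   2  s[2:],s[3:]  2  'bb'
   3  s[3:],s[4:]  1  'b'
   4  s[4:],s[12:]  3  'bdd'
   5  s[12:],s[0:]  1  'b'
   6  s[0:],s[9:]  2  'be'
   7  s[9:],s[7:]  0  ''
   8  s[7:],s[11:]  1  'c'
   9  s[11:],s[6:]  0  ''
  10  s[6:],s[5:]  1  'd'
  11  s[5:],s[13:]  2  'dd'
  12  s[13:],s[14:]  1  'd'
  13  s[14:],s[15:]  0  ''
  14  s[15:],s[1:]  1  'e'
  15  s[1:],s[10:]  1  'e'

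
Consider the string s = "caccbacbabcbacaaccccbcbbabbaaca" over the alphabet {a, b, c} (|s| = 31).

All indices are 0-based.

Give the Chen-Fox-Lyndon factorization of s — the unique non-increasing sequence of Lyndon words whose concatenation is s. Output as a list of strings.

["c", "accb", "acb", "abcbac", "aaccccbcbbabb", "aac", "a"]

emit factor 1: 'c' (i=0, period=1)
emit factor 2: 'accb' (i=1, period=4)
emit factor 3: 'acb' (i=5, period=3)
emit factor 4: 'abcbac' (i=8, period=6)
emit factor 5: 'aaccccbcbbabb' (i=14, period=13)
emit factor 6: 'aac' (i=27, period=3)
emit factor 7: 'a' (i=30, period=1)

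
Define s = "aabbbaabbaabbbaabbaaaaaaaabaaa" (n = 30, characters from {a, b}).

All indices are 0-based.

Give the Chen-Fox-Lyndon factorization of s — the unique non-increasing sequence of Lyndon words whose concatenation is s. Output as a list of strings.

["aabbb", "aabbaabbb", "aabb", "aaaaaaaab", "a", "a", "a"]

emit factor 1: 'aabbb' (i=0, period=5)
emit factor 2: 'aabbaabbb' (i=5, period=9)
emit factor 3: 'aabb' (i=14, period=4)
emit factor 4: 'aaaaaaaab' (i=18, period=9)
emit factor 5: 'a' (i=27, period=1)
emit factor 6: 'a' (i=28, period=1)
emit factor 7: 'a' (i=29, period=1)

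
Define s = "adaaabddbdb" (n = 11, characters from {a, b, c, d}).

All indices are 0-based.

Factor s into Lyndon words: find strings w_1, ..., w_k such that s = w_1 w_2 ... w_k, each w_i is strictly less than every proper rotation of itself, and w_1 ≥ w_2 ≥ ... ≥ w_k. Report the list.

["ad", "aaabddbdb"]

emit factor 1: 'ad' (i=0, period=2)
emit factor 2: 'aaabddbdb' (i=2, period=9)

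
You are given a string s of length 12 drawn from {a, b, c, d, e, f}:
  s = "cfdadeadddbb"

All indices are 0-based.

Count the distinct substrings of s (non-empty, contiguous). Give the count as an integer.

rank | idx | suffix
   0 |   6 | adddbb
   1 |   3 | adeadddbb
   2 |  11 | b
   3 |  10 | bb
   4 |   0 | cfdadeadddbb
   5 |   2 | dadeadddbb
   6 |   9 | dbb
   7 |   8 | ddbb
   8 |   7 | dddbb
   9 |   4 | deadddbb
  10 |   5 | eadddbb
  11 |   1 | fdadeadddbb

SA = [6, 3, 11, 10, 0, 2, 9, 8, 7, 4, 5, 1]
[i] adj suffixes → lcp
  [1] 6/3 → 2 ('ad')
  [2] 3/11 → 0 ('')
  [3] 11/10 → 1 ('b')
  [4] 10/0 → 0 ('')
  [5] 0/2 → 0 ('')
  [6] 2/9 → 1 ('d')
  [7] 9/8 → 1 ('d')
  [8] 8/7 → 2 ('dd')
  [9] 7/4 → 1 ('d')
  [10] 4/5 → 0 ('')
  [11] 5/1 → 0 ('')

n(n+1)/2 = 12·13/2 = 78
Σ LCP = 0 + 2 + 0 + 1 + 0 + 0 + 1 + 1 + 2 + 1 + 0 + 0 = 8
distinct = 78 − 8 = 70

70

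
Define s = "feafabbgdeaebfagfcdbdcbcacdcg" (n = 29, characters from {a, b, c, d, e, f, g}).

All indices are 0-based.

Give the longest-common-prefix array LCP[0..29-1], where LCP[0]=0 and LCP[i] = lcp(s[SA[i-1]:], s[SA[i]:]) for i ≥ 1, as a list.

rank | idx | suffix
   0 |   4 | abbgdeaebfagfcdbdcbcacdcg
   1 |  24 | acdcg
   2 |  10 | aebfagfcdbdcbcacdcg
   3 |   2 | afabbgdeaebfagfcdbdcbcacdcg
   4 |  14 | agfcdbdcbcacdcg
   5 |   5 | bbgdeaebfagfcdbdcbcacdcg
   6 |  22 | bcacdcg
   7 |  19 | bdcbcacdcg
   8 |  12 | bfagfcdbdcbcacdcg
   9 |   6 | bgdeaebfagfcdbdcbcacdcg
  10 |  23 | cacdcg
  11 |  21 | cbcacdcg
  12 |  17 | cdbdcbcacdcg
  13 |  25 | cdcg
  14 |  27 | cg
  15 |  18 | dbdcbcacdcg
  16 |  20 | dcbcacdcg
  17 |  26 | dcg
  18 |   8 | deaebfagfcdbdcbcacdcg
  19 |   9 | eaebfagfcdbdcbcacdcg
  20 |   1 | eafabbgdeaebfagfcdbdcbcacdcg
  21 |  11 | ebfagfcdbdcbcacdcg
  22 |   3 | fabbgdeaebfagfcdbdcbcacdcg
  23 |  13 | fagfcdbdcbcacdcg
  24 |  16 | fcdbdcbcacdcg
  25 |   0 | feafabbgdeaebfagfcdbdcbcacdcg
  26 |  28 | g
  27 |   7 | gdeaebfagfcdbdcbcacdcg
  28 |  15 | gfcdbdcbcacdcg

SA = [4, 24, 10, 2, 14, 5, 22, 19, 12, 6, 23, 21, 17, 25, 27, 18, 20, 26, 8, 9, 1, 11, 3, 13, 16, 0, 28, 7, 15]
rank  pair      lcp
   1  s[4:],s[24:]  1  'a'
   2  s[24:],s[10:]  1  'a'
   3  s[10:],s[2:]  1  'a'
   4  s[2:],s[14:]  1  'a'
   5  s[14:],s[5:]  0  ''
   6  s[5:],s[22:]  1  'b'
   7  s[22:],s[19:]  1  'b'
   8  s[19:],s[12:]  1  'b'
   9  s[12:],s[6:]  1  'b'
  10  s[6:],s[23:]  0  ''
  11  s[23:],s[21:]  1  'c'
  12  s[21:],s[17:]  1  'c'
  13  s[17:],s[25:]  2  'cd'
  14  s[25:],s[27:]  1  'c'
  15  s[27:],s[18:]  0  ''
  16  s[18:],s[20:]  1  'd'
  17  s[20:],s[26:]  2  'dc'
  18  s[26:],s[8:]  1  'd'
  19  s[8:],s[9:]  0  ''
  20  s[9:],s[1:]  2  'ea'
  21  s[1:],s[11:]  1  'e'
  22  s[11:],s[3:]  0  ''
  23  s[3:],s[13:]  2  'fa'
  24  s[13:],s[16:]  1  'f'
  25  s[16:],s[0:]  1  'f'
  26  s[0:],s[28:]  0  ''
  27  s[28:],s[7:]  1  'g'
  28  s[7:],s[15:]  1  'g'

[0, 1, 1, 1, 1, 0, 1, 1, 1, 1, 0, 1, 1, 2, 1, 0, 1, 2, 1, 0, 2, 1, 0, 2, 1, 1, 0, 1, 1]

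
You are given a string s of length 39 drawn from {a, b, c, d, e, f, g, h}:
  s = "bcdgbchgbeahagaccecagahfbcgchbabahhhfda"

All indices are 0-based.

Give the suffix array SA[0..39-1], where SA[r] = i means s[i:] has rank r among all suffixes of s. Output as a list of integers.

sorted suffixes:
  #0 SA[0]=38  'a'
  #1 SA[1]=30  'abahhhfda'
  #2 SA[2]=14  'accecagahfbcgchbabahhhfda'
  #3 SA[3]=12  'agaccecagahfbcgchbabahhhfda'
  #4 SA[4]=19  'agahfbcgchbabahhhfda'
  #5 SA[5]=10  'ahagaccecagahfbcgchbabahhhfda'
  #6 SA[6]=21  'ahfbcgchbabahhhfda'
  #7 SA[7]=32  'ahhhfda'
  #8 SA[8]=29  'babahhhfda'
  #9 SA[9]=31  'bahhhfda'
  #10 SA[10]=0  'bcdgbchgbeahagaccecagahfbcgchbabahhhfda'
  #11 SA[11]=24  'bcgchbabahhhfda'
  #12 SA[12]=4  'bchgbeahagaccecagahfbcgchbabahhhfda'
  #13 SA[13]=8  'beahagaccecagahfbcgchbabahhhfda'
  #14 SA[14]=18  'cagahfbcgchbabahhhfda'
  #15 SA[15]=15  'ccecagahfbcgchbabahhhfda'
  #16 SA[16]=1  'cdgbchgbeahagaccecagahfbcgchbabahhhfda'
  #17 SA[17]=16  'cecagahfbcgchbabahhhfda'
  #18 SA[18]=25  'cgchbabahhhfda'
  #19 SA[19]=27  'chbabahhhfda'
  #20 SA[20]=5  'chgbeahagaccecagahfbcgchbabahhhfda'
  #21 SA[21]=37  'da'
  #22 SA[22]=2  'dgbchgbeahagaccecagahfbcgchbabahhhfda'
  #23 SA[23]=9  'eahagaccecagahfbcgchbabahhhfda'
  #24 SA[24]=17  'ecagahfbcgchbabahhhfda'
  #25 SA[25]=23  'fbcgchbabahhhfda'
  #26 SA[26]=36  'fda'
  #27 SA[27]=13  'gaccecagahfbcgchbabahhhfda'
  #28 SA[28]=20  'gahfbcgchbabahhhfda'
  #29 SA[29]=3  'gbchgbeahagaccecagahfbcgchbabahhhfda'
  #30 SA[30]=7  'gbeahagaccecagahfbcgchbabahhhfda'
  #31 SA[31]=26  'gchbabahhhfda'
  #32 SA[32]=11  'hagaccecagahfbcgchbabahhhfda'
  #33 SA[33]=28  'hbabahhhfda'
  #34 SA[34]=22  'hfbcgchbabahhhfda'
  #35 SA[35]=35  'hfda'
  #36 SA[36]=6  'hgbeahagaccecagahfbcgchbabahhhfda'
  #37 SA[37]=34  'hhfda'
  #38 SA[38]=33  'hhhfda'

[38, 30, 14, 12, 19, 10, 21, 32, 29, 31, 0, 24, 4, 8, 18, 15, 1, 16, 25, 27, 5, 37, 2, 9, 17, 23, 36, 13, 20, 3, 7, 26, 11, 28, 22, 35, 6, 34, 33]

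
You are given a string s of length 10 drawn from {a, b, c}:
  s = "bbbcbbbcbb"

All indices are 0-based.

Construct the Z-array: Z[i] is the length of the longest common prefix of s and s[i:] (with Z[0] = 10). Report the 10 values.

[10, 2, 1, 0, 6, 2, 1, 0, 2, 1]

Z[0]=10
i=1: i≥r, start 0; Z[1]=2 extend→box=[1,3)
i=2: min(r-i=1, Z[1]=2)=1; Z[2]=1
i=3: i≥r, start 0; Z[3]=0
i=4: i≥r, start 0; Z[4]=6 extend→box=[4,10)
i=5: min(r-i=5, Z[1]=2)=2; Z[5]=2
i=6: min(r-i=4, Z[2]=1)=1; Z[6]=1
i=7: min(r-i=3, Z[3]=0)=0; Z[7]=0
i=8: min(r-i=2, Z[4]=6)=2; Z[8]=2
i=9: min(r-i=1, Z[5]=2)=1; Z[9]=1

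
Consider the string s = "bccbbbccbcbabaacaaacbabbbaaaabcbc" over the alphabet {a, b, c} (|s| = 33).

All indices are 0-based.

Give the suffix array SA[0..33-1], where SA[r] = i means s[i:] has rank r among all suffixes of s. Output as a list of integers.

rank→(start, suffix):
  0 → (25, 'aaaabcbc')
  1 → (26, 'aaabcbc')
  2 → (16, 'aaacbabbbaaaabcbc')
  3 → (27, 'aabcbc')
  4 → (13, 'aacaaacbabbbaaaabcbc')
  5 → (17, 'aacbabbbaaaabcbc')
  6 → (11, 'abaacaaacbabbbaaaabcbc')
  7 → (21, 'abbbaaaabcbc')
  8 → (28, 'abcbc')
  9 → (14, 'acaaacbabbbaaaabcbc')
  10 → (18, 'acbabbbaaaabcbc')
  11 → (24, 'baaaabcbc')
  12 → (12, 'baacaaacbabbbaaaabcbc')
  13 → (10, 'babaacaaacbabbbaaaabcbc')
  14 → (20, 'babbbaaaabcbc')
  15 → (23, 'bbaaaabcbc')
  16 → (22, 'bbbaaaabcbc')
  17 → (3, 'bbbccbcbabaacaaacbabbbaaaabcbc')
  18 → (4, 'bbccbcbabaacaaacbabbbaaaabcbc')
  19 → (31, 'bc')
  20 → (8, 'bcbabaacaaacbabbbaaaabcbc')
  21 → (29, 'bcbc')
  22 → (0, 'bccbbbccbcbabaacaaacbabbbaaaabcbc')
  23 → (5, 'bccbcbabaacaaacbabbbaaaabcbc')
  24 → (32, 'c')
  25 → (15, 'caaacbabbbaaaabcbc')
  26 → (9, 'cbabaacaaacbabbbaaaabcbc')
  27 → (19, 'cbabbbaaaabcbc')
  28 → (2, 'cbbbccbcbabaacaaacbabbbaaaabcbc')
  29 → (30, 'cbc')
  30 → (7, 'cbcbabaacaaacbabbbaaaabcbc')
  31 → (1, 'ccbbbccbcbabaacaaacbabbbaaaabcbc')
  32 → (6, 'ccbcbabaacaaacbabbbaaaabcbc')

[25, 26, 16, 27, 13, 17, 11, 21, 28, 14, 18, 24, 12, 10, 20, 23, 22, 3, 4, 31, 8, 29, 0, 5, 32, 15, 9, 19, 2, 30, 7, 1, 6]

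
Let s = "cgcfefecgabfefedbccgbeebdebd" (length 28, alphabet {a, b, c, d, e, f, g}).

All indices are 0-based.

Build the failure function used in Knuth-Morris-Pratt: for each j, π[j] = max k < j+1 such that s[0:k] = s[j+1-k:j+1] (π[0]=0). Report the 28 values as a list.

π[0] = 0
j=1 s[j]='g': π[1]=0 (border '')
j=2 s[j]='c': π[2]=1 (border 'c')
j=3 s[j]='f': k: 1→0; π[3]=0 (border '')
j=4 s[j]='e': π[4]=0 (border '')
j=5 s[j]='f': π[5]=0 (border '')
j=6 s[j]='e': π[6]=0 (border '')
j=7 s[j]='c': π[7]=1 (border 'c')
j=8 s[j]='g': π[8]=2 (border 'cg')
j=9 s[j]='a': k: 2→0; π[9]=0 (border '')
j=10 s[j]='b': π[10]=0 (border '')
j=11 s[j]='f': π[11]=0 (border '')
j=12 s[j]='e': π[12]=0 (border '')
j=13 s[j]='f': π[13]=0 (border '')
j=14 s[j]='e': π[14]=0 (border '')
j=15 s[j]='d': π[15]=0 (border '')
j=16 s[j]='b': π[16]=0 (border '')
j=17 s[j]='c': π[17]=1 (border 'c')
j=18 s[j]='c': k: 1→0; π[18]=1 (border 'c')
j=19 s[j]='g': π[19]=2 (border 'cg')
j=20 s[j]='b': k: 2→0; π[20]=0 (border '')
j=21 s[j]='e': π[21]=0 (border '')
j=22 s[j]='e': π[22]=0 (border '')
j=23 s[j]='b': π[23]=0 (border '')
j=24 s[j]='d': π[24]=0 (border '')
j=25 s[j]='e': π[25]=0 (border '')
j=26 s[j]='b': π[26]=0 (border '')
j=27 s[j]='d': π[27]=0 (border '')

[0, 0, 1, 0, 0, 0, 0, 1, 2, 0, 0, 0, 0, 0, 0, 0, 0, 1, 1, 2, 0, 0, 0, 0, 0, 0, 0, 0]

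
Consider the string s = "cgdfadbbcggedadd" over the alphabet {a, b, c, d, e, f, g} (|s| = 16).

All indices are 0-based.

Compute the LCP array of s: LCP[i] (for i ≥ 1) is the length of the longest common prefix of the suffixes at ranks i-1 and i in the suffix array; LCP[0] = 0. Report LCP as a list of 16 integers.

sorted suffixes:
  #0 SA[0]=4  'adbbcggedadd'
  #1 SA[1]=13  'add'
  #2 SA[2]=6  'bbcggedadd'
  #3 SA[3]=7  'bcggedadd'
  #4 SA[4]=0  'cgdfadbbcggedadd'
  #5 SA[5]=8  'cggedadd'
  #6 SA[6]=15  'd'
  #7 SA[7]=12  'dadd'
  #8 SA[8]=5  'dbbcggedadd'
  #9 SA[9]=14  'dd'
  #10 SA[10]=2  'dfadbbcggedadd'
  #11 SA[11]=11  'edadd'
  #12 SA[12]=3  'fadbbcggedadd'
  #13 SA[13]=1  'gdfadbbcggedadd'
  #14 SA[14]=10  'gedadd'
  #15 SA[15]=9  'ggedadd'

SA = [4, 13, 6, 7, 0, 8, 15, 12, 5, 14, 2, 11, 3, 1, 10, 9]
rank  pair      lcp
   1  s[4:],s[13:]  2  'ad'
   2  s[13:],s[6:]  0  ''
   3  s[6:],s[7:]  1  'b'
   4  s[7:],s[0:]  0  ''
   5  s[0:],s[8:]  2  'cg'
   6  s[8:],s[15:]  0  ''
   7  s[15:],s[12:]  1  'd'
   8  s[12:],s[5:]  1  'd'
   9  s[5:],s[14:]  1  'd'
  10  s[14:],s[2:]  1  'd'
  11  s[2:],s[11:]  0  ''
  12  s[11:],s[3:]  0  ''
  13  s[3:],s[1:]  0  ''
  14  s[1:],s[10:]  1  'g'
  15  s[10:],s[9:]  1  'g'

[0, 2, 0, 1, 0, 2, 0, 1, 1, 1, 1, 0, 0, 0, 1, 1]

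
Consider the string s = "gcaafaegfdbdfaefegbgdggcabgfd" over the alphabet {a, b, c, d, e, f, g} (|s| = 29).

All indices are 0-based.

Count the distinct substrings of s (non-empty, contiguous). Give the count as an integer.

402

rank | idx | suffix
   0 |   2 | aafaegfdbdfaefegbgdggcabgfd
   1 |  24 | abgfd
   2 |  13 | aefegbgdggcabgfd
   3 |   5 | aegfdbdfaefegbgdggcabgfd
   4 |   3 | afaegfdbdfaefegbgdggcabgfd
   5 |  10 | bdfaefegbgdggcabgfd
   6 |  18 | bgdggcabgfd
   7 |  25 | bgfd
   8 |   1 | caafaegfdbdfaefegbgdggcabgfd
   9 |  23 | cabgfd
  10 |  28 | d
  11 |   9 | dbdfaefegbgdggcabgfd
  12 |  11 | dfaefegbgdggcabgfd
  13 |  20 | dggcabgfd
  14 |  14 | efegbgdggcabgfd
  15 |  16 | egbgdggcabgfd
  16 |   6 | egfdbdfaefegbgdggcabgfd
  17 |  12 | faefegbgdggcabgfd
  18 |   4 | faegfdbdfaefegbgdggcabgfd
  19 |  27 | fd
  20 |   8 | fdbdfaefegbgdggcabgfd
  21 |  15 | fegbgdggcabgfd
  22 |  17 | gbgdggcabgfd
  23 |   0 | gcaafaegfdbdfaefegbgdggcabgfd
  24 |  22 | gcabgfd
  25 |  19 | gdggcabgfd
  26 |  26 | gfd
  27 |   7 | gfdbdfaefegbgdggcabgfd
  28 |  21 | ggcabgfd

SA = [2, 24, 13, 5, 3, 10, 18, 25, 1, 23, 28, 9, 11, 20, 14, 16, 6, 12, 4, 27, 8, 15, 17, 0, 22, 19, 26, 7, 21]
i: (SA[i-1],SA[i]) lcp shared
  1: (2,24) 1 'a'
  2: (24,13) 1 'a'
  3: (13,5) 2 'ae'
  4: (5,3) 1 'a'
  5: (3,10) 0 ''
  6: (10,18) 1 'b'
  7: (18,25) 2 'bg'
  8: (25,1) 0 ''
  9: (1,23) 2 'ca'
  10: (23,28) 0 ''
  11: (28,9) 1 'd'
  12: (9,11) 1 'd'
  13: (11,20) 1 'd'
  14: (20,14) 0 ''
  15: (14,16) 1 'e'
  16: (16,6) 2 'eg'
  17: (6,12) 0 ''
  18: (12,4) 3 'fae'
  19: (4,27) 1 'f'
  20: (27,8) 2 'fd'
  21: (8,15) 1 'f'
  22: (15,17) 0 ''
  23: (17,0) 1 'g'
  24: (0,22) 3 'gca'
  25: (22,19) 1 'g'
  26: (19,26) 1 'g'
  27: (26,7) 3 'gfd'
  28: (7,21) 1 'g'

n(n+1)/2 = 29·30/2 = 435
Σ LCP = 0 + 1 + 1 + 2 + 1 + 0 + 1 + 2 + 0 + 2 + 0 + 1 + 1 + 1 + 0 + 1 + 2 + 0 + 3 + 1 + 2 + 1 + 0 + 1 + 3 + 1 + 1 + 3 + 1 = 33
distinct = 435 − 33 = 402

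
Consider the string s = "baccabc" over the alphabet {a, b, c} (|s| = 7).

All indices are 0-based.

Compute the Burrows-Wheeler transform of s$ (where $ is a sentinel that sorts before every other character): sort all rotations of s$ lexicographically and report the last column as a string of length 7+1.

ccb$abca

rank  rotation  last
    0  $baccabc  c
    1  abc$bacc  c
    2  accabc$b  b
    3  baccabc$  $
    4  bc$bacca  a
    5  c$baccab  b
    6  cabc$bac  c
    7  ccabc$ba  a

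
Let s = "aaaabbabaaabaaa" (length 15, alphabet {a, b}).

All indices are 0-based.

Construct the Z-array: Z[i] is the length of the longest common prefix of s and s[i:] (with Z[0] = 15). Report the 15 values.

Z[0]=15
i=1: i≥r, start 0; Z[1]=3 grow→box=[1,4)
i=2: min(r-i=2, Z[1]=3)=2; Z[2]=2
i=3: min(r-i=1, Z[2]=2)=1; Z[3]=1
i=4: i≥r, start 0; Z[4]=0
i=5: i≥r, start 0; Z[5]=0
i=6: i≥r, start 0; Z[6]=1 grow→box=[6,7)
i=7: i≥r, start 0; Z[7]=0
i=8: i≥r, start 0; Z[8]=3 grow→box=[8,11)
i=9: min(r-i=2, Z[1]=3)=2; Z[9]=2
i=10: min(r-i=1, Z[2]=2)=1; Z[10]=1
i=11: i≥r, start 0; Z[11]=0
i=12: i≥r, start 0; Z[12]=3 grow→box=[12,15)
i=13: min(r-i=2, Z[1]=3)=2; Z[13]=2
i=14: min(r-i=1, Z[2]=2)=1; Z[14]=1

[15, 3, 2, 1, 0, 0, 1, 0, 3, 2, 1, 0, 3, 2, 1]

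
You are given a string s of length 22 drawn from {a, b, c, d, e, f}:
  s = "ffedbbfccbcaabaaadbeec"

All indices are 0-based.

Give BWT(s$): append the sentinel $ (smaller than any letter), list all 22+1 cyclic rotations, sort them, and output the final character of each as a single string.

cbcaaaadcdbebcfeaefbbf$

rank  rotation                 last
    0  $ffedbbfccbcaabaaadbeec  c
    1  aaadbeec$ffedbbfccbcaab  b
    2  aabaaadbeec$ffedbbfccbc  c
    3  aadbeec$ffedbbfccbcaaba  a
    4  abaaadbeec$ffedbbfccbca  a
    5  adbeec$ffedbbfccbcaabaa  a
    6  baaadbeec$ffedbbfccbcaa  a
    7  bbfccbcaabaaadbeec$ffed  d
    8  bcaabaaadbeec$ffedbbfcc  c
    9  beec$ffedbbfccbcaabaaad  d
   10  bfccbcaabaaadbeec$ffedb  b
   11  c$ffedbbfccbcaabaaadbee  e
   12  caabaaadbeec$ffedbbfccb  b
   13  cbcaabaaadbeec$ffedbbfc  c
   14  ccbcaabaaadbeec$ffedbbf  f
   15  dbbfccbcaabaaadbeec$ffe  e
   16  dbeec$ffedbbfccbcaabaaa  a
   17  ec$ffedbbfccbcaabaaadbe  e
   18  edbbfccbcaabaaadbeec$ff  f
   19  eec$ffedbbfccbcaabaaadb  b
   20  fccbcaabaaadbeec$ffedbb  b
   21  fedbbfccbcaabaaadbeec$f  f
   22  ffedbbfccbcaabaaadbeec$  $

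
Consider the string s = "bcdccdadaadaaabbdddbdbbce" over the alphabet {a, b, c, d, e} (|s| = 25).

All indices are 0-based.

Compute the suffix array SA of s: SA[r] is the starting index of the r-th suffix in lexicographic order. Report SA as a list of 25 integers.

sorted suffixes:
  #0 SA[0]=11  'aaabbdddbdbbce'
  #1 SA[1]=12  'aabbdddbdbbce'
  #2 SA[2]=8  'aadaaabbdddbdbbce'
  #3 SA[3]=13  'abbdddbdbbce'
  #4 SA[4]=9  'adaaabbdddbdbbce'
  #5 SA[5]=6  'adaadaaabbdddbdbbce'
  #6 SA[6]=21  'bbce'
  #7 SA[7]=14  'bbdddbdbbce'
  #8 SA[8]=0  'bcdccdadaadaaabbdddbdbbce'
  #9 SA[9]=22  'bce'
  #10 SA[10]=19  'bdbbce'
  #11 SA[11]=15  'bdddbdbbce'
  #12 SA[12]=3  'ccdadaadaaabbdddbdbbce'
  #13 SA[13]=4  'cdadaadaaabbdddbdbbce'
  #14 SA[14]=1  'cdccdadaadaaabbdddbdbbce'
  #15 SA[15]=23  'ce'
  #16 SA[16]=10  'daaabbdddbdbbce'
  #17 SA[17]=7  'daadaaabbdddbdbbce'
  #18 SA[18]=5  'dadaadaaabbdddbdbbce'
  #19 SA[19]=20  'dbbce'
  #20 SA[20]=18  'dbdbbce'
  #21 SA[21]=2  'dccdadaadaaabbdddbdbbce'
  #22 SA[22]=17  'ddbdbbce'
  #23 SA[23]=16  'dddbdbbce'
  #24 SA[24]=24  'e'

[11, 12, 8, 13, 9, 6, 21, 14, 0, 22, 19, 15, 3, 4, 1, 23, 10, 7, 5, 20, 18, 2, 17, 16, 24]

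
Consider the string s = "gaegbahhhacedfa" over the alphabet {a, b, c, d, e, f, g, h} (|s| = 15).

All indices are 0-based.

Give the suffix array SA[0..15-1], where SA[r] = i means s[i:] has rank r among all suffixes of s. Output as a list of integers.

rank→(start, suffix):
  0 → (14, 'a')
  1 → (9, 'acedfa')
  2 → (1, 'aegbahhhacedfa')
  3 → (5, 'ahhhacedfa')
  4 → (4, 'bahhhacedfa')
  5 → (10, 'cedfa')
  6 → (12, 'dfa')
  7 → (11, 'edfa')
  8 → (2, 'egbahhhacedfa')
  9 → (13, 'fa')
  10 → (0, 'gaegbahhhacedfa')
  11 → (3, 'gbahhhacedfa')
  12 → (8, 'hacedfa')
  13 → (7, 'hhacedfa')
  14 → (6, 'hhhacedfa')

[14, 9, 1, 5, 4, 10, 12, 11, 2, 13, 0, 3, 8, 7, 6]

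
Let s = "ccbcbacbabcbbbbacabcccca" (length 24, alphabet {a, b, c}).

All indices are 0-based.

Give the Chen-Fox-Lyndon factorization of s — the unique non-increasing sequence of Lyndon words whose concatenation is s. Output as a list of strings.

["c", "c", "bc", "b", "acb", "abcbbbbacabcccc", "a"]

emit factor 1: 'c' (i=0, period=1)
emit factor 2: 'c' (i=1, period=1)
emit factor 3: 'bc' (i=2, period=2)
emit factor 4: 'b' (i=4, period=1)
emit factor 5: 'acb' (i=5, period=3)
emit factor 6: 'abcbbbbacabcccc' (i=8, period=15)
emit factor 7: 'a' (i=23, period=1)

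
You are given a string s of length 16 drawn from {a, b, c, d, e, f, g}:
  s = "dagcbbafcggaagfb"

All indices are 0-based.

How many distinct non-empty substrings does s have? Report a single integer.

rank | idx | suffix
   0 |  11 | aagfb
   1 |   6 | afcggaagfb
   2 |   1 | agcbbafcggaagfb
   3 |  12 | agfb
   4 |  15 | b
   5 |   5 | bafcggaagfb
   6 |   4 | bbafcggaagfb
   7 |   3 | cbbafcggaagfb
   8 |   8 | cggaagfb
   9 |   0 | dagcbbafcggaagfb
  10 |  14 | fb
  11 |   7 | fcggaagfb
  12 |  10 | gaagfb
  13 |   2 | gcbbafcggaagfb
  14 |  13 | gfb
  15 |   9 | ggaagfb

SA = [11, 6, 1, 12, 15, 5, 4, 3, 8, 0, 14, 7, 10, 2, 13, 9]
i: (SA[i-1],SA[i]) lcp shared
  1: (11,6) 1 'a'
  2: (6,1) 1 'a'
  3: (1,12) 2 'ag'
  4: (12,15) 0 ''
  5: (15,5) 1 'b'
  6: (5,4) 1 'b'
  7: (4,3) 0 ''
  8: (3,8) 1 'c'
  9: (8,0) 0 ''
  10: (0,14) 0 ''
  11: (14,7) 1 'f'
  12: (7,10) 0 ''
  13: (10,2) 1 'g'
  14: (2,13) 1 'g'
  15: (13,9) 1 'g'

n(n+1)/2 = 16·17/2 = 136
Σ LCP = 0 + 1 + 1 + 2 + 0 + 1 + 1 + 0 + 1 + 0 + 0 + 1 + 0 + 1 + 1 + 1 = 11
distinct = 136 − 11 = 125

125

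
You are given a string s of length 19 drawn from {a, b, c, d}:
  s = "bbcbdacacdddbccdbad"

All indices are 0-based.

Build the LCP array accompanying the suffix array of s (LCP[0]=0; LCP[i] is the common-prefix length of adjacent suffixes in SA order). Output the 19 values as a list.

rank | idx | suffix
   0 |   5 | acacdddbccdbad
   1 |   7 | acdddbccdbad
   2 |  17 | ad
   3 |  16 | bad
   4 |   0 | bbcbdacacdddbccdbad
   5 |   1 | bcbdacacdddbccdbad
   6 |  12 | bccdbad
   7 |   3 | bdacacdddbccdbad
   8 |   6 | cacdddbccdbad
   9 |   2 | cbdacacdddbccdbad
  10 |  13 | ccdbad
  11 |  14 | cdbad
  12 |   8 | cdddbccdbad
  13 |  18 | d
  14 |   4 | dacacdddbccdbad
  15 |  15 | dbad
  16 |  11 | dbccdbad
  17 |  10 | ddbccdbad
  18 |   9 | dddbccdbad

SA = [5, 7, 17, 16, 0, 1, 12, 3, 6, 2, 13, 14, 8, 18, 4, 15, 11, 10, 9]
i: (SA[i-1],SA[i]) lcp shared
  1: (5,7) 2 'ac'
  2: (7,17) 1 'a'
  3: (17,16) 0 ''
  4: (16,0) 1 'b'
  5: (0,1) 1 'b'
  6: (1,12) 2 'bc'
  7: (12,3) 1 'b'
  8: (3,6) 0 ''
  9: (6,2) 1 'c'
  10: (2,13) 1 'c'
  11: (13,14) 1 'c'
  12: (14,8) 2 'cd'
  13: (8,18) 0 ''
  14: (18,4) 1 'd'
  15: (4,15) 1 'd'
  16: (15,11) 2 'db'
  17: (11,10) 1 'd'
  18: (10,9) 2 'dd'

[0, 2, 1, 0, 1, 1, 2, 1, 0, 1, 1, 1, 2, 0, 1, 1, 2, 1, 2]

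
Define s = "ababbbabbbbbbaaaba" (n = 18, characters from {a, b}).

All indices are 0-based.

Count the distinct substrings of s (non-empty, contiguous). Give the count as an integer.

127

sorted suffixes:
  #0 SA[0]=17  'a'
  #1 SA[1]=13  'aaaba'
  #2 SA[2]=14  'aaba'
  #3 SA[3]=15  'aba'
  #4 SA[4]=0  'ababbbabbbbbbaaaba'
  #5 SA[5]=2  'abbbabbbbbbaaaba'
  #6 SA[6]=6  'abbbbbbaaaba'
  #7 SA[7]=16  'ba'
  #8 SA[8]=12  'baaaba'
  #9 SA[9]=1  'babbbabbbbbbaaaba'
  #10 SA[10]=5  'babbbbbbaaaba'
  #11 SA[11]=11  'bbaaaba'
  #12 SA[12]=4  'bbabbbbbbaaaba'
  #13 SA[13]=10  'bbbaaaba'
  #14 SA[14]=3  'bbbabbbbbbaaaba'
  #15 SA[15]=9  'bbbbaaaba'
  #16 SA[16]=8  'bbbbbaaaba'
  #17 SA[17]=7  'bbbbbbaaaba'

SA = [17, 13, 14, 15, 0, 2, 6, 16, 12, 1, 5, 11, 4, 10, 3, 9, 8, 7]
i: (SA[i-1],SA[i]) lcp shared
  1: (17,13) 1 'a'
  2: (13,14) 2 'aa'
  3: (14,15) 1 'a'
  4: (15,0) 3 'aba'
  5: (0,2) 2 'ab'
  6: (2,6) 4 'abbb'
  7: (6,16) 0 ''
  8: (16,12) 2 'ba'
  9: (12,1) 2 'ba'
  10: (1,5) 5 'babbb'
  11: (5,11) 1 'b'
  12: (11,4) 3 'bba'
  13: (4,10) 2 'bb'
  14: (10,3) 4 'bbba'
  15: (3,9) 3 'bbb'
  16: (9,8) 4 'bbbb'
  17: (8,7) 5 'bbbbb'

n(n+1)/2 = 18·19/2 = 171
Σ LCP = 0 + 1 + 2 + 1 + 3 + 2 + 4 + 0 + 2 + 2 + 5 + 1 + 3 + 2 + 4 + 3 + 4 + 5 = 44
distinct = 171 − 44 = 127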